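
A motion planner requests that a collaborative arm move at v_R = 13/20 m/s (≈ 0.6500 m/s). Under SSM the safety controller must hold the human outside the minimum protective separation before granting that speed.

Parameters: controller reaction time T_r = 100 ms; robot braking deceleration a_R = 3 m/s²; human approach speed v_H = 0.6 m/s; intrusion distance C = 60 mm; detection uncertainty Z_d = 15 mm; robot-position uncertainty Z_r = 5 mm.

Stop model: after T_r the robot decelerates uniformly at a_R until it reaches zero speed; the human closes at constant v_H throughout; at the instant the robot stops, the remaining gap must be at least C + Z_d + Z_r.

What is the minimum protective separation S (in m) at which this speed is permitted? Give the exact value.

S_min = 973/2400 m = 0.4054 m

braking lasts T_s = (13/20)/3 = 0.2167 s
robot in T_r: 0.6500·0.1000 = 0.0650 m
robot under decel: 0.6500²/(2·3.0000) = 0.0704 m
human closes 0.6000·0.3167 = 0.1900 m
C+Z_d+Z_r = 0.0600+0.0150+0.0050 = 0.0800 m
S_min ≈ 0.0650+0.0704+0.1900+0.0800  ⇒  S_min = 973/2400 m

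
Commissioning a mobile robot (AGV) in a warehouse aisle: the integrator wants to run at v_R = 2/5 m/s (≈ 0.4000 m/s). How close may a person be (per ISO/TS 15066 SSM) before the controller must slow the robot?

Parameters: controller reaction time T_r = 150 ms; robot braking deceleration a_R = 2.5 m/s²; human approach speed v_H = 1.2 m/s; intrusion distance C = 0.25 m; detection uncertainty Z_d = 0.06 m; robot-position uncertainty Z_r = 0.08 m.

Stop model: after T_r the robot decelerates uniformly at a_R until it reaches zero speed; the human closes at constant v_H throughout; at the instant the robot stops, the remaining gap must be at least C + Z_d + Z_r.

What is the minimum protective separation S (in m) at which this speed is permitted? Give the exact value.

S_min = 427/500 m = 0.8540 m

stop time T_s = (2/5)/(5/2) = 0.1600 s
robot in T_r: 0.4000·0.1500 = 0.0600 m
braking distance = 0.4000²/(2·2.5000) = 0.0320 m
person approaches 1.2000·(0.1500+0.1600) = 0.3720 m
C+Z_d+Z_r = 0.2500+0.0600+0.0800 = 0.3900 m
S_min ≈ 0.0600+0.0320+0.3720+0.3900  ⇒  S_min = 427/500 m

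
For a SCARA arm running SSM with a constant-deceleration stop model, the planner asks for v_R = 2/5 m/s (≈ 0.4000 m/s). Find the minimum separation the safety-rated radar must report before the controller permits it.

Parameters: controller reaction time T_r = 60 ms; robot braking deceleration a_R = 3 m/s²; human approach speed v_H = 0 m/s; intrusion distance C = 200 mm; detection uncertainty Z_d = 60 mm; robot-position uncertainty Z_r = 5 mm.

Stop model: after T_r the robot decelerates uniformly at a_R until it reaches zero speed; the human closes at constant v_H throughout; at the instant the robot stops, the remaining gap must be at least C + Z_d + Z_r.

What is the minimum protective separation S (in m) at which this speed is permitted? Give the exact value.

S_min = 947/3000 m = 0.3157 m

T_s = v_R/a_R = (2/5)/3 = 0.1333 s
robot covers v_R·T_r = 0.4000·0.0600 = 0.0240 m before braking
robot under decel: 0.4000²/(2·3.0000) = 0.0267 m
human over T_r+T_s: 0.0000·(0.0600+0.1333) = 0.0000 m
margins: 0.2000+0.0600+0.0050 = 0.2650 m
S_min ≈ 0.0240+0.0267+0.0000+0.2650  ⇒  S_min = 947/3000 m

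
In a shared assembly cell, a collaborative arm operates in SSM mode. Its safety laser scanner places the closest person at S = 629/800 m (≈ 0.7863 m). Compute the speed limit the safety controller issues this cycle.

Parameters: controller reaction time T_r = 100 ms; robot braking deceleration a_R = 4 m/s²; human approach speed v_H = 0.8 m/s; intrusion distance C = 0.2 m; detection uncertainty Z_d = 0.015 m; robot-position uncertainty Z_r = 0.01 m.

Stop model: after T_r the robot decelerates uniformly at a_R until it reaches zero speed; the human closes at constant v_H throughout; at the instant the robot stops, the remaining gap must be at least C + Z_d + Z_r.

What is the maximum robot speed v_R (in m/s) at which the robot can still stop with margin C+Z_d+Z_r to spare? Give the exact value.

v_R_max = 11/10 m/s = 1.1000 m/s

quadratic (1/8)·v² + (3/10)·v + (-77/160) = 0
  disc = (3/10)² − 4·(1/8)·(-77/160) = 529/1600 ; √disc = 23/40
  v_R = (−(3/10) + 23/40) / (2·(1/8)) = 11/10 m/s
check:
stop time T_s = (11/10)/4 = 0.2750 s
robot covers v_R·T_r = 1.1000·0.1000 = 0.1100 m before braking
robot covers 1.1000·0.2750 − ½·4.0000·0.2750² = 0.1512 m while stopping
human closes 0.8000·0.3750 = 0.3000 m
margins: 0.2000+0.0150+0.0100 = 0.2250 m
sum ≈ 0.1100+0.1512+0.3000+0.2250 ≈ 0.7863 m = S ✓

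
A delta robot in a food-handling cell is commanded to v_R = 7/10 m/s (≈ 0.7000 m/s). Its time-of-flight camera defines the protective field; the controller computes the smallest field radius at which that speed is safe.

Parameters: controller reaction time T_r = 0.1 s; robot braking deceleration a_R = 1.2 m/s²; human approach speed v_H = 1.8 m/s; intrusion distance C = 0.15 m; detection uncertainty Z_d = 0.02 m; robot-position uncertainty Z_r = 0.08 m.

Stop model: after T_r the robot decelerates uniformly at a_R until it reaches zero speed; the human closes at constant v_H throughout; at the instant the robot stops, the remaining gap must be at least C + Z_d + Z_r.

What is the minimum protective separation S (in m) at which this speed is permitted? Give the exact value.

S_min = 421/240 m = 1.7542 m

braking lasts T_s = (7/10)/(6/5) = 0.5833 s
reaction-phase robot travel = 0.7000·0.1000 = 0.0700 m
robot under decel: 0.7000²/(2·1.2000) = 0.2042 m
human over T_r+T_s: 1.8000·(0.1000+0.5833) = 1.2300 m
margins: 0.1500+0.0200+0.0800 = 0.2500 m
S_min ≈ 0.0700+0.2042+1.2300+0.2500  ⇒  S_min = 421/240 m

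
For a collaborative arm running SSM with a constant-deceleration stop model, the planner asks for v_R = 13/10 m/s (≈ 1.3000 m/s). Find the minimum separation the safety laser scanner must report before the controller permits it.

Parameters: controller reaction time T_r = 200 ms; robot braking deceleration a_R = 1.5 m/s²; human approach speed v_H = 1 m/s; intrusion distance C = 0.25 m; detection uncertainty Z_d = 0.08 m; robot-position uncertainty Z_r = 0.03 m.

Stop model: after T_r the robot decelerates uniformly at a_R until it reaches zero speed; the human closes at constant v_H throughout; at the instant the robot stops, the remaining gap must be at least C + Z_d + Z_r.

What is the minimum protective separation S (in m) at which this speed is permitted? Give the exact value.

braking lasts T_s = (13/10)/(3/2) = 0.8667 s
reaction-phase robot travel = 1.3000·0.2000 = 0.2600 m
braking distance = 1.3000²/(2·1.5000) = 0.5633 m
person approaches 1.0000·(0.2000+0.8667) = 1.0667 m
margins: 0.2500+0.0800+0.0300 = 0.3600 m
S_min ≈ 0.2600+0.5633+1.0667+0.3600  ⇒  S_min = 9/4 m

S_min = 9/4 m = 2.2500 m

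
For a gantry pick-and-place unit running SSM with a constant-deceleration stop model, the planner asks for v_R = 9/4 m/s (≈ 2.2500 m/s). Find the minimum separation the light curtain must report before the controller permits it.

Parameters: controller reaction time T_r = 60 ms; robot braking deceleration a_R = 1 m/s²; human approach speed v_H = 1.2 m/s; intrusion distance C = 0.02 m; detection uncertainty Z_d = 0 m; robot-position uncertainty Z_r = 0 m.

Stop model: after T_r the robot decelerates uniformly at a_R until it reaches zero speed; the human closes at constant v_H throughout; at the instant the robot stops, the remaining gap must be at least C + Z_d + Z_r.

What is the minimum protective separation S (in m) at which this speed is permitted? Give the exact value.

S_min = 21833/4000 m = 5.4582 m

stop time T_s = (9/4)/1 = 2.2500 s
robot covers v_R·T_r = 2.2500·0.0600 = 0.1350 m before braking
robot covers 2.2500·2.2500 − ½·1.0000·2.2500² = 2.5312 m while stopping
human closes 1.2000·2.3100 = 2.7720 m
residual clearance needed = 0.0200+0.0000+0.0000 = 0.0200 m
S_min ≈ 0.1350+2.5312+2.7720+0.0200  ⇒  S_min = 21833/4000 m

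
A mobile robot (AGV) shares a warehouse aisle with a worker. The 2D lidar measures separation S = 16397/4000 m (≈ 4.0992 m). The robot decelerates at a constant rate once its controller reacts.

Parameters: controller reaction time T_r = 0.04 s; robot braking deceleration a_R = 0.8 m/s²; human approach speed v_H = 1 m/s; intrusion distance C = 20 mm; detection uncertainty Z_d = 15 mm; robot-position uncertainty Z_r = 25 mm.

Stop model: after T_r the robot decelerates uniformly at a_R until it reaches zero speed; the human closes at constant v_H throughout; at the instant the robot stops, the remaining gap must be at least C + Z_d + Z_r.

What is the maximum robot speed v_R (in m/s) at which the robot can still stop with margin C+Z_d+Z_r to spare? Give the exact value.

at the boundary: (5/8)·v² + (129/100)·v + (-15997/4000) = 0
  disc = (129/100)² − 4·(5/8)·(-15997/4000) = 466489/40000 ; √disc = 683/200
  v_R = (−(129/100) + 683/200) / (2·(5/8)) = 17/10 m/s
check:
T_s = v_R/a_R = (17/10)/(4/5) = 2.1250 s
robot covers v_R·T_r = 1.7000·0.0400 = 0.0680 m before braking
braking distance = 1.7000²/(2·0.8000) = 1.8062 m
human closes 1.0000·2.1650 = 2.1650 m
margins: 0.0200+0.0150+0.0250 = 0.0600 m
sum ≈ 0.0680+1.8062+2.1650+0.0600 ≈ 4.0992 m = S ✓

v_R_max = 17/10 m/s = 1.7000 m/s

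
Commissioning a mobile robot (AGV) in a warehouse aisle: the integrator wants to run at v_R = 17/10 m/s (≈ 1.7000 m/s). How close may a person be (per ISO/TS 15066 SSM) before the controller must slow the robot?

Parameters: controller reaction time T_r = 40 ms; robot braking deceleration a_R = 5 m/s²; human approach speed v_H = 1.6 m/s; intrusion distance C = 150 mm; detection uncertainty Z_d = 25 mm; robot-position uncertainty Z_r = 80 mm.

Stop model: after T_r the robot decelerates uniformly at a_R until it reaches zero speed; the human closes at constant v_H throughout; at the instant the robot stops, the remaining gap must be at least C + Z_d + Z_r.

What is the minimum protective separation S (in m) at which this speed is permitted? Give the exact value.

braking lasts T_s = (17/10)/5 = 0.3400 s
reaction-phase robot travel = 1.7000·0.0400 = 0.0680 m
robot covers 1.7000·0.3400 − ½·5.0000·0.3400² = 0.2890 m while stopping
human closes 1.6000·0.3800 = 0.6080 m
C+Z_d+Z_r = 0.1500+0.0250+0.0800 = 0.2550 m
S_min ≈ 0.0680+0.2890+0.6080+0.2550  ⇒  S_min = 61/50 m

S_min = 61/50 m = 1.2200 m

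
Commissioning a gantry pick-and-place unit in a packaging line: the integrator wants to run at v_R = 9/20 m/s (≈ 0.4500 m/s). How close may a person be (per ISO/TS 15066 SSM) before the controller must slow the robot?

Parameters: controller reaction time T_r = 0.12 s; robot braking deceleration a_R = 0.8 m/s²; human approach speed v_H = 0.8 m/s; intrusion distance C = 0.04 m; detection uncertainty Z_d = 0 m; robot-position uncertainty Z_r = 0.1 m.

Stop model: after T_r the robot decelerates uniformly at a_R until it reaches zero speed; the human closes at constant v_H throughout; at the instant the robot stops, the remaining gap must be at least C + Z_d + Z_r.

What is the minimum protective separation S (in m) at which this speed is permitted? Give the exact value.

T_s = v_R/a_R = (9/20)/(4/5) = 0.5625 s
reaction-phase robot travel = 0.4500·0.1200 = 0.0540 m
robot under decel: 0.4500²/(2·0.8000) = 0.1266 m
person approaches 0.8000·(0.1200+0.5625) = 0.5460 m
residual clearance needed = 0.0400+0.0000+0.1000 = 0.1400 m
S_min ≈ 0.0540+0.1266+0.5460+0.1400  ⇒  S_min = 2773/3200 m

S_min = 2773/3200 m = 0.8666 m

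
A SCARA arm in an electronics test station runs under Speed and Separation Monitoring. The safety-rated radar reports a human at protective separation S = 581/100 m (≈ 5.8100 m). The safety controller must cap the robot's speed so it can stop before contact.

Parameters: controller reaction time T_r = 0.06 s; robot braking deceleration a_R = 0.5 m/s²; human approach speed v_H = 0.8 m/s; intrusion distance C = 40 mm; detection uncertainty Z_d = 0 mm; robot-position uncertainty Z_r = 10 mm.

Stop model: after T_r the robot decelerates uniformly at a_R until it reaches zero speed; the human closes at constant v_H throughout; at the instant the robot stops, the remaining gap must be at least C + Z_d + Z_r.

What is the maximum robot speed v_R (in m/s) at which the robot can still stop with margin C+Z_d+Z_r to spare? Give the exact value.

at the boundary: (1)·v² + (83/50)·v + (-714/125) = 0
  disc = (83/50)² − 4·(1)·(-714/125) = 64009/2500 ; √disc = 253/50
  v_R = (−(83/50) + 253/50) / (2·(1)) = 17/10 m/s
check:
braking lasts T_s = (17/10)/(1/2) = 3.4000 s
reaction-phase robot travel = 1.7000·0.0600 = 0.1020 m
robot covers 1.7000·3.4000 − ½·0.5000·3.4000² = 2.8900 m while stopping
human closes 0.8000·3.4600 = 2.7680 m
residual clearance needed = 0.0400+0.0000+0.0100 = 0.0500 m
sum ≈ 0.1020+2.8900+2.7680+0.0500 ≈ 5.8100 m = S ✓

v_R_max = 17/10 m/s = 1.7000 m/s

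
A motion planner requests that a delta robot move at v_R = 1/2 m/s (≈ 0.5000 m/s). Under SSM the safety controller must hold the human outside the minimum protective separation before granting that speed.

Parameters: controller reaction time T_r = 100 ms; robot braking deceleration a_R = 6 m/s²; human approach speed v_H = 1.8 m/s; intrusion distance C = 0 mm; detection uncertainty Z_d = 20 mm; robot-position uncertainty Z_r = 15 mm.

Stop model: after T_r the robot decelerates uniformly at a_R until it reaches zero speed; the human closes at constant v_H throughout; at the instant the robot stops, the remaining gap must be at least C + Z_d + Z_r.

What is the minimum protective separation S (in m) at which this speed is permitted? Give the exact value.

braking lasts T_s = (1/2)/6 = 0.0833 s
robot in T_r: 0.5000·0.1000 = 0.0500 m
robot under decel: 0.5000²/(2·6.0000) = 0.0208 m
human closes 1.8000·0.1833 = 0.3300 m
residual clearance needed = 0.0000+0.0200+0.0150 = 0.0350 m
S_min ≈ 0.0500+0.0208+0.3300+0.0350  ⇒  S_min = 523/1200 m

S_min = 523/1200 m = 0.4358 m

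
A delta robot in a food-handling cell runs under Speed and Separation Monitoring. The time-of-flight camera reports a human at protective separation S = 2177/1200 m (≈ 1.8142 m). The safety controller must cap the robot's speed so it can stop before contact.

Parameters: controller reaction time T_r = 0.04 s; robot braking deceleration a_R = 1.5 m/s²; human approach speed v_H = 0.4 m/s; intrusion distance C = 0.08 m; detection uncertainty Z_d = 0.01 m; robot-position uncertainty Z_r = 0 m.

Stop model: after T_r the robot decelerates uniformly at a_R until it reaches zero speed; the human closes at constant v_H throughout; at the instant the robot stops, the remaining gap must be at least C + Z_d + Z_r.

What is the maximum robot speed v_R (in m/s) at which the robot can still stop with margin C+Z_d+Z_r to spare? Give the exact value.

v_R_max = 37/20 m/s = 1.8500 m/s

collect terms ⇒ (1/3)·v_R² + (23/75)·v_R + (-10249/6000) = 0
  disc = (23/75)² − 4·(1/3)·(-10249/6000) = 5929/2500 ; √disc = 77/50
  v_R = (−(23/75) + 77/50) / (2·(1/3)) = 37/20 m/s
check:
braking lasts T_s = (37/20)/(3/2) = 1.2333 s
robot covers v_R·T_r = 1.8500·0.0400 = 0.0740 m before braking
braking distance = 1.8500²/(2·1.5000) = 1.1408 m
human closes 0.4000·1.2733 = 0.5093 m
residual clearance needed = 0.0800+0.0100+0.0000 = 0.0900 m
sum ≈ 0.0740+1.1408+0.5093+0.0900 ≈ 1.8142 m = S ✓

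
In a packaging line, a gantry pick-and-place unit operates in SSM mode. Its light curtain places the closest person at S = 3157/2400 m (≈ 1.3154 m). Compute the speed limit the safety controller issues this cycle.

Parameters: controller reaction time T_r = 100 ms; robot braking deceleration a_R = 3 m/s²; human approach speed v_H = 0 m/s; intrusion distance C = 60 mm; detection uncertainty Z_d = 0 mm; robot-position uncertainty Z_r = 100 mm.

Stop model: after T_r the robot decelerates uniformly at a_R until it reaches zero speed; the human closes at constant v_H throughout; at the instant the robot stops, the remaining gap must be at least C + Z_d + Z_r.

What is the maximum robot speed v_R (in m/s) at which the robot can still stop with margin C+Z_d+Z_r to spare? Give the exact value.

v_R_max = 47/20 m/s = 2.3500 m/s

quadratic (1/6)·v² + (1/10)·v + (-2773/2400) = 0
  disc = (1/10)² − 4·(1/6)·(-2773/2400) = 2809/3600 ; √disc = 53/60
  v_R = (−(1/10) + 53/60) / (2·(1/6)) = 47/20 m/s
check:
braking lasts T_s = (47/20)/3 = 0.7833 s
reaction-phase robot travel = 2.3500·0.1000 = 0.2350 m
robot under decel: 2.3500²/(2·3.0000) = 0.9204 m
person approaches 0.0000·(0.1000+0.7833) = 0.0000 m
residual clearance needed = 0.0600+0.0000+0.1000 = 0.1600 m
sum ≈ 0.2350+0.9204+0.0000+0.1600 ≈ 1.3154 m = S ✓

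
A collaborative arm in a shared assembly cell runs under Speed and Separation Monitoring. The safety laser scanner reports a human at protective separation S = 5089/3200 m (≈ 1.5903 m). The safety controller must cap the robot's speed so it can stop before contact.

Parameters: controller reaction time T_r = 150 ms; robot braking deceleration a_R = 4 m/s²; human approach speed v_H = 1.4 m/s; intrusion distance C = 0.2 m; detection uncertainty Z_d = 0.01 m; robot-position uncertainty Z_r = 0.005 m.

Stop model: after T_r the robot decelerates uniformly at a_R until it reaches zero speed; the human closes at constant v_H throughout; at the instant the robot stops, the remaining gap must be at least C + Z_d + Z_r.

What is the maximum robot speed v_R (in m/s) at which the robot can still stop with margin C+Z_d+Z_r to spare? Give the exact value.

collect terms ⇒ (1/8)·v_R² + (1/2)·v_R + (-3729/3200) = 0
  disc = (1/2)² − 4·(1/8)·(-3729/3200) = 5329/6400 ; √disc = 73/80
  v_R = (−(1/2) + 73/80) / (2·(1/8)) = 33/20 m/s
check:
T_s = v_R/a_R = (33/20)/4 = 0.4125 s
robot covers v_R·T_r = 1.6500·0.1500 = 0.2475 m before braking
robot covers 1.6500·0.4125 − ½·4.0000·0.4125² = 0.3403 m while stopping
human closes 1.4000·0.5625 = 0.7875 m
margins: 0.2000+0.0100+0.0050 = 0.2150 m
sum ≈ 0.2475+0.3403+0.7875+0.2150 ≈ 1.5903 m = S ✓

v_R_max = 33/20 m/s = 1.6500 m/s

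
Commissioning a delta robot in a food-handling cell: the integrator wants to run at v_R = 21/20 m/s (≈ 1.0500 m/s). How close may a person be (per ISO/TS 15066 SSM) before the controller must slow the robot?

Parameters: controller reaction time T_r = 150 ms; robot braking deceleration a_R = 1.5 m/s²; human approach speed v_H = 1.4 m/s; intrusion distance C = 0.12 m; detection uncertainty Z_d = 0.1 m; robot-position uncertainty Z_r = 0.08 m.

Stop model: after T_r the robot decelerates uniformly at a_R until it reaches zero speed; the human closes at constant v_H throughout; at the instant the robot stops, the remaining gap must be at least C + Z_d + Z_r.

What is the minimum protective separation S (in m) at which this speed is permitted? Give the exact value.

braking lasts T_s = (21/20)/(3/2) = 0.7000 s
robot in T_r: 1.0500·0.1500 = 0.1575 m
robot under decel: 1.0500²/(2·1.5000) = 0.3675 m
human over T_r+T_s: 1.4000·(0.1500+0.7000) = 1.1900 m
margins: 0.1200+0.1000+0.0800 = 0.3000 m
S_min ≈ 0.1575+0.3675+1.1900+0.3000  ⇒  S_min = 403/200 m

S_min = 403/200 m = 2.0150 m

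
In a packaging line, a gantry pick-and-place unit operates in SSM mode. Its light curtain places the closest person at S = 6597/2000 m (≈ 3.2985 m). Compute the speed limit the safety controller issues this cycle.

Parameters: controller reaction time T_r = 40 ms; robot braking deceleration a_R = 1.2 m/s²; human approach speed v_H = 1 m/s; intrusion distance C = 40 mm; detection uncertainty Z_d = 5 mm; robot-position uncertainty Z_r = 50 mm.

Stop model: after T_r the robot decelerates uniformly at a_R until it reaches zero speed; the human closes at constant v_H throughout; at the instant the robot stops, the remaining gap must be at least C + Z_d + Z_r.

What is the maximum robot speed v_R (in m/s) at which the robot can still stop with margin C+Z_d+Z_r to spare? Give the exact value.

v_R_max = 19/10 m/s = 1.9000 m/s

quadratic (5/12)·v² + (131/150)·v + (-6327/2000) = 0
  disc = (131/150)² − 4·(5/12)·(-6327/2000) = 543169/90000 ; √disc = 737/300
  v_R = (−(131/150) + 737/300) / (2·(5/12)) = 19/10 m/s
check:
T_s = v_R/a_R = (19/10)/(6/5) = 1.5833 s
robot covers v_R·T_r = 1.9000·0.0400 = 0.0760 m before braking
robot covers 1.9000·1.5833 − ½·1.2000·1.5833² = 1.5042 m while stopping
person approaches 1.0000·(0.0400+1.5833) = 1.6233 m
residual clearance needed = 0.0400+0.0050+0.0500 = 0.0950 m
sum ≈ 0.0760+1.5042+1.6233+0.0950 ≈ 3.2985 m = S ✓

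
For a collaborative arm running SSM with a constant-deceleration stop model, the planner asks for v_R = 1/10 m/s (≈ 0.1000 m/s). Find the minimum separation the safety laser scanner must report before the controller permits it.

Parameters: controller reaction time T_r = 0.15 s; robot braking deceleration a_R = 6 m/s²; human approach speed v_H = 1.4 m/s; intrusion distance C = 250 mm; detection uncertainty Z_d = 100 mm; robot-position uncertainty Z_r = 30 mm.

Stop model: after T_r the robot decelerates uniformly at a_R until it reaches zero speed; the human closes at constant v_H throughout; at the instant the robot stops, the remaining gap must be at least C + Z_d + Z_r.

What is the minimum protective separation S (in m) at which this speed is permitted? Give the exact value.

S_min = 151/240 m = 0.6292 m

T_s = v_R/a_R = (1/10)/6 = 0.0167 s
robot in T_r: 0.1000·0.1500 = 0.0150 m
braking distance = 0.1000²/(2·6.0000) = 0.0008 m
human closes 1.4000·0.1667 = 0.2333 m
residual clearance needed = 0.2500+0.1000+0.0300 = 0.3800 m
S_min ≈ 0.0150+0.0008+0.2333+0.3800  ⇒  S_min = 151/240 m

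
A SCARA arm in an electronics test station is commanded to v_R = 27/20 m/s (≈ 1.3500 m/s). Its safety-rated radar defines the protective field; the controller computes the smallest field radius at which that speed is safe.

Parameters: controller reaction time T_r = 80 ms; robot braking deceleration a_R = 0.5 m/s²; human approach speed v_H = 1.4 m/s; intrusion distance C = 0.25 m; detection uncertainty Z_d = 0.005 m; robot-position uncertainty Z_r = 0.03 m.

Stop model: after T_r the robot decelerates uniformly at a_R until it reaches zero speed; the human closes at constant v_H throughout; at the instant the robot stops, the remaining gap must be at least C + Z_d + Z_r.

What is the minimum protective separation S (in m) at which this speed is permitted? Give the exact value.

braking lasts T_s = (27/20)/(1/2) = 2.7000 s
robot covers v_R·T_r = 1.3500·0.0800 = 0.1080 m before braking
braking distance = 1.3500²/(2·0.5000) = 1.8225 m
human closes 1.4000·2.7800 = 3.8920 m
C+Z_d+Z_r = 0.2500+0.0050+0.0300 = 0.2850 m
S_min ≈ 0.1080+1.8225+3.8920+0.2850  ⇒  S_min = 2443/400 m

S_min = 2443/400 m = 6.1075 m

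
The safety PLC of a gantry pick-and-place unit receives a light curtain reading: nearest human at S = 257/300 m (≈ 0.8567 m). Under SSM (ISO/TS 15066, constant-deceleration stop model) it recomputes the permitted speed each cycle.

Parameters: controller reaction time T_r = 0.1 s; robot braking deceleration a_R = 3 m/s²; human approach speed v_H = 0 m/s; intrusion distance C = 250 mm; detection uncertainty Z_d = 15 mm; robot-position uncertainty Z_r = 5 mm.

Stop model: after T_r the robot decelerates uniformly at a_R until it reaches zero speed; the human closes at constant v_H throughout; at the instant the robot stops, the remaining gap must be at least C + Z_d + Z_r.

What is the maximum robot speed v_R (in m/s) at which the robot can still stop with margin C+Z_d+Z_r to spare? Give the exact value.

v_R_max = 8/5 m/s = 1.6000 m/s

quadratic (1/6)·v² + (1/10)·v + (-44/75) = 0
  disc = (1/10)² − 4·(1/6)·(-44/75) = 361/900 ; √disc = 19/30
  v_R = (−(1/10) + 19/30) / (2·(1/6)) = 8/5 m/s
check:
T_s = v_R/a_R = (8/5)/3 = 0.5333 s
reaction-phase robot travel = 1.6000·0.1000 = 0.1600 m
robot under decel: 1.6000²/(2·3.0000) = 0.4267 m
human closes 0.0000·0.6333 = 0.0000 m
margins: 0.2500+0.0150+0.0050 = 0.2700 m
sum ≈ 0.1600+0.4267+0.0000+0.2700 ≈ 0.8567 m = S ✓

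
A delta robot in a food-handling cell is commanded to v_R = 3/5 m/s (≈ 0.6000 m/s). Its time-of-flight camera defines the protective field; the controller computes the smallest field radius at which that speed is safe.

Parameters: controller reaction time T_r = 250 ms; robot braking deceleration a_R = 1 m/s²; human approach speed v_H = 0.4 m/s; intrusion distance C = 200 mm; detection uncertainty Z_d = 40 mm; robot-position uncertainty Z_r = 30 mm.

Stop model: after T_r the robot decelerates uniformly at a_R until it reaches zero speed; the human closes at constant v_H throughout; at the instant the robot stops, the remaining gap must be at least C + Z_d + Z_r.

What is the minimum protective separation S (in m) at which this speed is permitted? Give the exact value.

S_min = 47/50 m = 0.9400 m

stop time T_s = (3/5)/1 = 0.6000 s
robot in T_r: 0.6000·0.2500 = 0.1500 m
braking distance = 0.6000²/(2·1.0000) = 0.1800 m
person approaches 0.4000·(0.2500+0.6000) = 0.3400 m
margins: 0.2000+0.0400+0.0300 = 0.2700 m
S_min ≈ 0.1500+0.1800+0.3400+0.2700  ⇒  S_min = 47/50 m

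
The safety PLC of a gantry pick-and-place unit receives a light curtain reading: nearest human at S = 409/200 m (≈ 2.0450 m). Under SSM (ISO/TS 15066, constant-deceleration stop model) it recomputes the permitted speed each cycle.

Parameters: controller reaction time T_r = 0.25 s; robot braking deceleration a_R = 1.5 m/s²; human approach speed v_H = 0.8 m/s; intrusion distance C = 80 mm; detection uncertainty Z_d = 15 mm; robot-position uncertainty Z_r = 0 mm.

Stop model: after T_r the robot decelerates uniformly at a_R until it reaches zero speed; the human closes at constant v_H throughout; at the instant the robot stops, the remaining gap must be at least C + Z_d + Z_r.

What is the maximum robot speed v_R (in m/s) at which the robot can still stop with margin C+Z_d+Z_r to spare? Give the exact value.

v_R_max = 7/5 m/s = 1.4000 m/s

quadratic (1/3)·v² + (47/60)·v + (-7/4) = 0
  disc = (47/60)² − 4·(1/3)·(-7/4) = 10609/3600 ; √disc = 103/60
  v_R = (−(47/60) + 103/60) / (2·(1/3)) = 7/5 m/s
check:
T_s = v_R/a_R = (7/5)/(3/2) = 0.9333 s
robot covers v_R·T_r = 1.4000·0.2500 = 0.3500 m before braking
robot under decel: 1.4000²/(2·1.5000) = 0.6533 m
person approaches 0.8000·(0.2500+0.9333) = 0.9467 m
C+Z_d+Z_r = 0.0800+0.0150+0.0000 = 0.0950 m
sum ≈ 0.3500+0.6533+0.9467+0.0950 ≈ 2.0450 m = S ✓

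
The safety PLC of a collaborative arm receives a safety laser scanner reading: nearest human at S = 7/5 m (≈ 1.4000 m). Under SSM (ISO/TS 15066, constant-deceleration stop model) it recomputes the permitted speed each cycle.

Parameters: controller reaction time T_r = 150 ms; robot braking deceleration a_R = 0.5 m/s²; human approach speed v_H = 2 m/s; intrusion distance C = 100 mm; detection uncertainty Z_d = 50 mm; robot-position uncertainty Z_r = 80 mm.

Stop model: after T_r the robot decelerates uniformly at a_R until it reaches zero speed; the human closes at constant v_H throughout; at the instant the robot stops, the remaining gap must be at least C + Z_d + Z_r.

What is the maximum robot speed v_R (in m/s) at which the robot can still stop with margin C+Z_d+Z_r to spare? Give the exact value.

at the boundary: (1)·v² + (83/20)·v + (-87/100) = 0
  disc = (83/20)² − 4·(1)·(-87/100) = 8281/400 ; √disc = 91/20
  v_R = (−(83/20) + 91/20) / (2·(1)) = 1/5 m/s
check:
braking lasts T_s = (1/5)/(1/2) = 0.4000 s
reaction-phase robot travel = 0.2000·0.1500 = 0.0300 m
robot under decel: 0.2000²/(2·0.5000) = 0.0400 m
human over T_r+T_s: 2.0000·(0.1500+0.4000) = 1.1000 m
margins: 0.1000+0.0500+0.0800 = 0.2300 m
sum ≈ 0.0300+0.0400+1.1000+0.2300 ≈ 1.4000 m = S ✓

v_R_max = 1/5 m/s = 0.2000 m/s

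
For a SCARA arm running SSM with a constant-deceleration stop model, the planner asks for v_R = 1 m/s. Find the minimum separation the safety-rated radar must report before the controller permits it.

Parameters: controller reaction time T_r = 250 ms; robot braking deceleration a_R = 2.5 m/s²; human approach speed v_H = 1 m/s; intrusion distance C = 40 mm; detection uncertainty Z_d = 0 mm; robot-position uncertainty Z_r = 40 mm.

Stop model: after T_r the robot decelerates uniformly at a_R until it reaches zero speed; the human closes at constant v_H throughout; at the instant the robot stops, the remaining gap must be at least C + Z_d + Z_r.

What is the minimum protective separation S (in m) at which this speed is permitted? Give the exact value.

T_s = v_R/a_R = 1/(5/2) = 0.4000 s
robot covers v_R·T_r = 1.0000·0.2500 = 0.2500 m before braking
robot covers 1.0000·0.4000 − ½·2.5000·0.4000² = 0.2000 m while stopping
person approaches 1.0000·(0.2500+0.4000) = 0.6500 m
C+Z_d+Z_r = 0.0400+0.0000+0.0400 = 0.0800 m
S_min ≈ 0.2500+0.2000+0.6500+0.0800  ⇒  S_min = 59/50 m

S_min = 59/50 m = 1.1800 m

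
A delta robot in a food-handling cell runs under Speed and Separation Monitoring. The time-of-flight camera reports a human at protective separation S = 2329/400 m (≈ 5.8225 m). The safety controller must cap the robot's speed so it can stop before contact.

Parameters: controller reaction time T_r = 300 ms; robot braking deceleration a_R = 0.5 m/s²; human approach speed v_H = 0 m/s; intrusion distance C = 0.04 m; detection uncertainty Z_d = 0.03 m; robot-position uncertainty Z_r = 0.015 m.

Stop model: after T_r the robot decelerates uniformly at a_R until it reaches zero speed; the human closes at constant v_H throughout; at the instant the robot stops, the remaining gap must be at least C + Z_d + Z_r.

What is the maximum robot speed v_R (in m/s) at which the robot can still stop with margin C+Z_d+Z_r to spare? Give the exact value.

at the boundary: (1)·v² + (3/10)·v + (-459/80) = 0
  disc = (3/10)² − 4·(1)·(-459/80) = 576/25 ; √disc = 24/5
  v_R = (−(3/10) + 24/5) / (2·(1)) = 9/4 m/s
check:
T_s = v_R/a_R = (9/4)/(1/2) = 4.5000 s
robot in T_r: 2.2500·0.3000 = 0.6750 m
robot under decel: 2.2500²/(2·0.5000) = 5.0625 m
human closes 0.0000·4.8000 = 0.0000 m
margins: 0.0400+0.0300+0.0150 = 0.0850 m
sum ≈ 0.6750+5.0625+0.0000+0.0850 ≈ 5.8225 m = S ✓

v_R_max = 9/4 m/s = 2.2500 m/s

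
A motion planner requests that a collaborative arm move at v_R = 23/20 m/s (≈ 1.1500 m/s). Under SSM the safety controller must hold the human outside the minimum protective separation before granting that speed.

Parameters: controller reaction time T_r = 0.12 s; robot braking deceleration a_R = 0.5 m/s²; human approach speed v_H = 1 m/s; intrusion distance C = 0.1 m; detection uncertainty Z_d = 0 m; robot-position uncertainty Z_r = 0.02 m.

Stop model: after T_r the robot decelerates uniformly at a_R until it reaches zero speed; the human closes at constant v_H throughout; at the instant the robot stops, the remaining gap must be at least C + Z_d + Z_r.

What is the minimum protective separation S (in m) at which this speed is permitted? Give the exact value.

S_min = 8001/2000 m = 4.0005 m

stop time T_s = (23/20)/(1/2) = 2.3000 s
robot covers v_R·T_r = 1.1500·0.1200 = 0.1380 m before braking
braking distance = 1.1500²/(2·0.5000) = 1.3225 m
person approaches 1.0000·(0.1200+2.3000) = 2.4200 m
residual clearance needed = 0.1000+0.0000+0.0200 = 0.1200 m
S_min ≈ 0.1380+1.3225+2.4200+0.1200  ⇒  S_min = 8001/2000 m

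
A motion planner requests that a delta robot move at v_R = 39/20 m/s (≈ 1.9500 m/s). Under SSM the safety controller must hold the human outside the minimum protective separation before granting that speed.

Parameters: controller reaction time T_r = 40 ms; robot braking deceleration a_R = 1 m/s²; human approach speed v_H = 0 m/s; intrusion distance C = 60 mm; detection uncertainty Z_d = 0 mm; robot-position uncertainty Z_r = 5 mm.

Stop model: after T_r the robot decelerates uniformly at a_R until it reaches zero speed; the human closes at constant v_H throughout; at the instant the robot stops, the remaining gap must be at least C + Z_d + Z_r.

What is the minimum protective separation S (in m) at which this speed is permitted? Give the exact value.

S_min = 8177/4000 m = 2.0442 m

braking lasts T_s = (39/20)/1 = 1.9500 s
reaction-phase robot travel = 1.9500·0.0400 = 0.0780 m
robot under decel: 1.9500²/(2·1.0000) = 1.9013 m
person approaches 0.0000·(0.0400+1.9500) = 0.0000 m
C+Z_d+Z_r = 0.0600+0.0000+0.0050 = 0.0650 m
S_min ≈ 0.0780+1.9013+0.0000+0.0650  ⇒  S_min = 8177/4000 m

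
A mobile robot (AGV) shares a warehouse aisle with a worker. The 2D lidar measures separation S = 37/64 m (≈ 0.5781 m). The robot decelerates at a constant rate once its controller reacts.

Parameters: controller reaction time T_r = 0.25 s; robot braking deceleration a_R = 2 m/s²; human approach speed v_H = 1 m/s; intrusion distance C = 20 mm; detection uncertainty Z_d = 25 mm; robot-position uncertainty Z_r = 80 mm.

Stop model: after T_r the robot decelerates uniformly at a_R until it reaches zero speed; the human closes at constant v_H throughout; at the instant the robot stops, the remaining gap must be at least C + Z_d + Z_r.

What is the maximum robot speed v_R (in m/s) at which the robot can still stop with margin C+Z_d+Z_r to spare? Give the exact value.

v_R_max = 1/4 m/s = 0.2500 m/s

at the boundary: (1/4)·v² + (3/4)·v + (-13/64) = 0
  disc = (3/4)² − 4·(1/4)·(-13/64) = 49/64 ; √disc = 7/8
  v_R = (−(3/4) + 7/8) / (2·(1/4)) = 1/4 m/s
check:
braking lasts T_s = (1/4)/2 = 0.1250 s
robot in T_r: 0.2500·0.2500 = 0.0625 m
robot covers 0.2500·0.1250 − ½·2.0000·0.1250² = 0.0156 m while stopping
human over T_r+T_s: 1.0000·(0.2500+0.1250) = 0.3750 m
C+Z_d+Z_r = 0.0200+0.0250+0.0800 = 0.1250 m
sum ≈ 0.0625+0.0156+0.3750+0.1250 ≈ 0.5781 m = S ✓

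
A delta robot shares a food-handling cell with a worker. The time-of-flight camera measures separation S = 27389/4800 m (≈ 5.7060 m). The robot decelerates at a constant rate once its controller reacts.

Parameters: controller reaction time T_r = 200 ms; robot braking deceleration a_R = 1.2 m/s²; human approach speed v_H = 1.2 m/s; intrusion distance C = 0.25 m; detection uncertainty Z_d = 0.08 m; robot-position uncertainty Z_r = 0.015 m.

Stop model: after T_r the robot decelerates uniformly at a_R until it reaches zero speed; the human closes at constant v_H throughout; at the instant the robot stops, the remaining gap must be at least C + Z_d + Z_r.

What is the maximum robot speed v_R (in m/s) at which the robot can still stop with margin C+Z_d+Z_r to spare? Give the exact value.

quadratic (5/12)·v² + (6/5)·v + (-24581/4800) = 0
  disc = (6/5)² − 4·(5/12)·(-24581/4800) = 143641/14400 ; √disc = 379/120
  v_R = (−(6/5) + 379/120) / (2·(5/12)) = 47/20 m/s
check:
stop time T_s = (47/20)/(6/5) = 1.9583 s
robot in T_r: 2.3500·0.2000 = 0.4700 m
braking distance = 2.3500²/(2·1.2000) = 2.3010 m
person approaches 1.2000·(0.2000+1.9583) = 2.5900 m
residual clearance needed = 0.2500+0.0800+0.0150 = 0.3450 m
sum ≈ 0.4700+2.3010+2.5900+0.3450 ≈ 5.7060 m = S ✓

v_R_max = 47/20 m/s = 2.3500 m/s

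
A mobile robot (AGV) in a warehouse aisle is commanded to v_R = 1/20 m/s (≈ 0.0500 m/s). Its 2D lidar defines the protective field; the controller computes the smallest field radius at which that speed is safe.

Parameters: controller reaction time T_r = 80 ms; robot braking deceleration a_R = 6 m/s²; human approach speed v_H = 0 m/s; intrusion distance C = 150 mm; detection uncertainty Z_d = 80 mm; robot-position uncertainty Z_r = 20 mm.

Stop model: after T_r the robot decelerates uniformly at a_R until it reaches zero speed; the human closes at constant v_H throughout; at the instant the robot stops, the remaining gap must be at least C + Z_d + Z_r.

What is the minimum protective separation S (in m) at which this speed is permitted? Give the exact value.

S_min = 6101/24000 m = 0.2542 m

braking lasts T_s = (1/20)/6 = 0.0083 s
robot in T_r: 0.0500·0.0800 = 0.0040 m
robot under decel: 0.0500²/(2·6.0000) = 0.0002 m
human over T_r+T_s: 0.0000·(0.0800+0.0083) = 0.0000 m
residual clearance needed = 0.1500+0.0800+0.0200 = 0.2500 m
S_min ≈ 0.0040+0.0002+0.0000+0.2500  ⇒  S_min = 6101/24000 m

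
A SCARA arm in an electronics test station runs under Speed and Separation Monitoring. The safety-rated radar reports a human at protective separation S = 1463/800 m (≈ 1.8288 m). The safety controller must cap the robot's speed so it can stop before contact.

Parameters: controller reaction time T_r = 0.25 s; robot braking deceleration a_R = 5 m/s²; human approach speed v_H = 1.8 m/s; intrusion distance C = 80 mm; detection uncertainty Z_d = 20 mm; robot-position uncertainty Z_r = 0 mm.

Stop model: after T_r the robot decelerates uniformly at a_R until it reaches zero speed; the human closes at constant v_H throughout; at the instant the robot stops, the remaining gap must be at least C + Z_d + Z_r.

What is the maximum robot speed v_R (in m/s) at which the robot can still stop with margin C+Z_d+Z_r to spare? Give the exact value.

collect terms ⇒ (1/10)·v_R² + (61/100)·v_R + (-1023/800) = 0
  disc = (61/100)² − 4·(1/10)·(-1023/800) = 2209/2500 ; √disc = 47/50
  v_R = (−(61/100) + 47/50) / (2·(1/10)) = 33/20 m/s
check:
braking lasts T_s = (33/20)/5 = 0.3300 s
reaction-phase robot travel = 1.6500·0.2500 = 0.4125 m
braking distance = 1.6500²/(2·5.0000) = 0.2722 m
person approaches 1.8000·(0.2500+0.3300) = 1.0440 m
C+Z_d+Z_r = 0.0800+0.0200+0.0000 = 0.1000 m
sum ≈ 0.4125+0.2722+1.0440+0.1000 ≈ 1.8288 m = S ✓

v_R_max = 33/20 m/s = 1.6500 m/s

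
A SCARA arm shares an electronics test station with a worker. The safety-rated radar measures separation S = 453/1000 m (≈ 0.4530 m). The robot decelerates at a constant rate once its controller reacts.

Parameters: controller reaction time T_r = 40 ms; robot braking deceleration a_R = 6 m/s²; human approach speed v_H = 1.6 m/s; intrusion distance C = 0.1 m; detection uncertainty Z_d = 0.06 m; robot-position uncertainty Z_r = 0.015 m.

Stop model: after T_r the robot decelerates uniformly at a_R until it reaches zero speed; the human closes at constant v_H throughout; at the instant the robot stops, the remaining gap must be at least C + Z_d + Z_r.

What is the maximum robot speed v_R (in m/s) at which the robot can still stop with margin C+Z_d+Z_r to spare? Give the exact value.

quadratic (1/12)·v² + (23/75)·v + (-107/500) = 0
  disc = (23/75)² − 4·(1/12)·(-107/500) = 3721/22500 ; √disc = 61/150
  v_R = (−(23/75) + 61/150) / (2·(1/12)) = 3/5 m/s
check:
stop time T_s = (3/5)/6 = 0.1000 s
robot covers v_R·T_r = 0.6000·0.0400 = 0.0240 m before braking
robot covers 0.6000·0.1000 − ½·6.0000·0.1000² = 0.0300 m while stopping
human closes 1.6000·0.1400 = 0.2240 m
C+Z_d+Z_r = 0.1000+0.0600+0.0150 = 0.1750 m
sum ≈ 0.0240+0.0300+0.2240+0.1750 ≈ 0.4530 m = S ✓

v_R_max = 3/5 m/s = 0.6000 m/s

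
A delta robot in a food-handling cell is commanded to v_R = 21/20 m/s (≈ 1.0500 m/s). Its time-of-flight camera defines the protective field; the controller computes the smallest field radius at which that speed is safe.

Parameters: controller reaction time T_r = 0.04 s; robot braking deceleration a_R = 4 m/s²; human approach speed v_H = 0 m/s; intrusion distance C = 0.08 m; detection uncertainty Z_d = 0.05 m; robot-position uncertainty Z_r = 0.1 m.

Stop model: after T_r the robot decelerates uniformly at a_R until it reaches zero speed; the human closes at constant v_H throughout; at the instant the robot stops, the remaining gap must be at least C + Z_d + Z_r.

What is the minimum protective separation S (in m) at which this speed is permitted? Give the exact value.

S_min = 6557/16000 m = 0.4098 m

braking lasts T_s = (21/20)/4 = 0.2625 s
robot in T_r: 1.0500·0.0400 = 0.0420 m
robot under decel: 1.0500²/(2·4.0000) = 0.1378 m
human closes 0.0000·0.3025 = 0.0000 m
margins: 0.0800+0.0500+0.1000 = 0.2300 m
S_min ≈ 0.0420+0.1378+0.0000+0.2300  ⇒  S_min = 6557/16000 m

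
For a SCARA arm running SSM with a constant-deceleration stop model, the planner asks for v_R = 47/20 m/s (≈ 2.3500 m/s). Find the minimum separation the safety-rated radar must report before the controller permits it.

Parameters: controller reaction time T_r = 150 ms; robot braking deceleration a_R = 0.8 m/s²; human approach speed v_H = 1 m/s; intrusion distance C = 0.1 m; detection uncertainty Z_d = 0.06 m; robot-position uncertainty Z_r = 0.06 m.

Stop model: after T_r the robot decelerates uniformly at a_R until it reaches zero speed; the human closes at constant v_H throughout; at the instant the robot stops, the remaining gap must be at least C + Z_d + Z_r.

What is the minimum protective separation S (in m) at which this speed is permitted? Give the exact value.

T_s = v_R/a_R = (47/20)/(4/5) = 2.9375 s
robot covers v_R·T_r = 2.3500·0.1500 = 0.3525 m before braking
braking distance = 2.3500²/(2·0.8000) = 3.4516 m
person approaches 1.0000·(0.1500+2.9375) = 3.0875 m
C+Z_d+Z_r = 0.1000+0.0600+0.0600 = 0.2200 m
S_min ≈ 0.3525+3.4516+3.0875+0.2200  ⇒  S_min = 22757/3200 m

S_min = 22757/3200 m = 7.1116 m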